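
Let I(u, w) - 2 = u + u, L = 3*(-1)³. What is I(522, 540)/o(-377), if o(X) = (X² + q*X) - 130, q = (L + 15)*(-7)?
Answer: 1046/173667 ≈ 0.0060230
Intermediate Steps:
L = -3 (L = 3*(-1) = -3)
q = -84 (q = (-3 + 15)*(-7) = 12*(-7) = -84)
o(X) = -130 + X² - 84*X (o(X) = (X² - 84*X) - 130 = -130 + X² - 84*X)
I(u, w) = 2 + 2*u (I(u, w) = 2 + (u + u) = 2 + 2*u)
I(522, 540)/o(-377) = (2 + 2*522)/(-130 + (-377)² - 84*(-377)) = (2 + 1044)/(-130 + 142129 + 31668) = 1046/173667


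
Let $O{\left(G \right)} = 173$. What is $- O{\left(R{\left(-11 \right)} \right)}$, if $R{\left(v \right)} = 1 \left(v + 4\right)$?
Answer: $-173$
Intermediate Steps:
$R{\left(v \right)} = 4 + v$ ($R{\left(v \right)} = 1 \left(4 + v\right) = 4 + v$)
$- O{\left(R{\left(-11 \right)} \right)} = \left(-1\right) 173 = -173$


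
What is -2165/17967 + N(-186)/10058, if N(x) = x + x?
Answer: -14229647/90356043 ≈ -0.15748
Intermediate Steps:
N(x) = 2*x
-2165/17967 + N(-186)/10058 = -2165/17967 + (2*(-186))/10058 = -2165*1/17967 - 372*1/10058 = -2165/17967 - 186/5029 = -14229647/90356043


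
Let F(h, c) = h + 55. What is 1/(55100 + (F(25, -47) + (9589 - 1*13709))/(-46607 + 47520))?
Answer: 913/50302260 ≈ 1.8150e-5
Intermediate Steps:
F(h, c) = 55 + h
1/(55100 + (F(25, -47) + (9589 - 1*13709))/(-46607 + 47520)) = 1/(55100 + ((55 + 25) + (9589 - 1*13709))/(-46607 + 47520)) = 1/(55100 + (80 + (9589 - 13709))/913) = 1/(55100 + (80 - 4120)*(1/913)) = 1/(55100 - 4040*1/913) = 1/(55100 - 4040/913) = 1/(50302260/913) = 913/50302260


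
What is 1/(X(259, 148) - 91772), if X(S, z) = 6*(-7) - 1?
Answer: -1/91815 ≈ -1.0891e-5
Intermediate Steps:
X(S, z) = -43 (X(S, z) = -42 - 1 = -43)
1/(X(259, 148) - 91772) = 1/(-43 - 91772) = 1/(-91815) = -1/91815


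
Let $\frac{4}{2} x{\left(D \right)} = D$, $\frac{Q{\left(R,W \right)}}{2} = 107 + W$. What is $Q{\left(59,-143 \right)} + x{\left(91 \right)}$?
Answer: $- \frac{53}{2} \approx -26.5$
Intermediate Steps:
$Q{\left(R,W \right)} = 214 + 2 W$ ($Q{\left(R,W \right)} = 2 \left(107 + W\right) = 214 + 2 W$)
$x{\left(D \right)} = \frac{D}{2}$
$Q{\left(59,-143 \right)} + x{\left(91 \right)} = \left(214 + 2 \left(-143\right)\right) + \frac{1}{2} \cdot 91 = \left(214 - 286\right) + \frac{91}{2} = -72 + \frac{91}{2} = - \frac{53}{2}$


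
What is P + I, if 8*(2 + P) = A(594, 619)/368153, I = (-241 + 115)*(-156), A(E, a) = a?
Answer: 57885433115/2945224 ≈ 19654.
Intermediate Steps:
I = 19656 (I = -126*(-156) = 19656)
P = -5889829/2945224 (P = -2 + (619/368153)/8 = -2 + (619*(1/368153))/8 = -2 + (1/8)*(619/368153) = -2 + 619/2945224 = -5889829/2945224 ≈ -1.9998)
P + I = -5889829/2945224 + 19656 = 57885433115/2945224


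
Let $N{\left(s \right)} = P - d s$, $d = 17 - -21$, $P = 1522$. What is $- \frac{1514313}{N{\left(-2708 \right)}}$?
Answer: $- \frac{1514313}{104426} \approx -14.501$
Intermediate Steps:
$d = 38$ ($d = 17 + 21 = 38$)
$N{\left(s \right)} = 1522 - 38 s$
$- \frac{1514313}{N{\left(-2708 \right)}} = - \frac{1514313}{1522 - -102904} = - \frac{1514313}{1522 + 102904} = - \frac{1514313}{104426}$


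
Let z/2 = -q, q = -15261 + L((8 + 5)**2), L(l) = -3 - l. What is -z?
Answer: -30866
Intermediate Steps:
q = -15433 (q = -15261 + (-3 - (8 + 5)**2) = -15261 + (-3 - 1*13**2) = -15261 + (-3 - 1*169) = -15261 + (-3 - 169) = -15261 - 172 = -15433)
z = 30866 (z = 2*(-1*(-15433)) = 2*15433 = 30866)
-z = -1*30866 = -30866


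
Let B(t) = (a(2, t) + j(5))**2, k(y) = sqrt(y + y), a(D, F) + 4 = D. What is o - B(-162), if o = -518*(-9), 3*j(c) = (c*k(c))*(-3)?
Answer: 4408 - 20*sqrt(10) ≈ 4344.8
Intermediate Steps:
a(D, F) = -4 + D
k(y) = sqrt(2)*sqrt(y) (k(y) = sqrt(2*y) = sqrt(2)*sqrt(y))
j(c) = -sqrt(2)*c**(3/2) (j(c) = ((c*(sqrt(2)*sqrt(c)))*(-3))/3 = ((sqrt(2)*c**(3/2))*(-3))/3 = (-3*sqrt(2)*c**(3/2))/3 = -sqrt(2)*c**(3/2))
B(t) = (-2 - 5*sqrt(10))**2 (B(t) = ((-4 + 2) - sqrt(2)*5**(3/2))**2 = (-2 - sqrt(2)*5*sqrt(5))**2 = (-2 - 5*sqrt(10))**2)
o = 4662
o - B(-162) = 4662 - (254 + 20*sqrt(10)) = 4662 + (-254 - 20*sqrt(10)) = 4408 - 20*sqrt(10)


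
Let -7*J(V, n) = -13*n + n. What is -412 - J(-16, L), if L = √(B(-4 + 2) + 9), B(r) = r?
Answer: -412 - 12*√7/7 ≈ -416.54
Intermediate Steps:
L = √7 (L = √((-4 + 2) + 9) = √(-2 + 9) = √7 ≈ 2.6458)
J(V, n) = 12*n/7 (J(V, n) = -(-13*n + n)/7 = -(-12)*n/7 = 12*n/7)
-412 - J(-16, L) = -412 - 12*√7/7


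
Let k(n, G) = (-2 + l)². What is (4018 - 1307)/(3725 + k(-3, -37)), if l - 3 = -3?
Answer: 2711/3729 ≈ 0.72701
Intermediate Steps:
l = 0 (l = 3 - 3 = 0)
k(n, G) = 4 (k(n, G) = (-2 + 0)² = (-2)² = 4)
(4018 - 1307)/(3725 + k(-3, -37)) = (4018 - 1307)/(3725 + 4) = 2711/3729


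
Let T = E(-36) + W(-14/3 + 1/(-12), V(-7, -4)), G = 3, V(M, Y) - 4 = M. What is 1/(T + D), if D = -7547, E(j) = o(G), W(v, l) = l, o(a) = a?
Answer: -1/7547 ≈ -0.00013250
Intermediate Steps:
V(M, Y) = 4 + M
E(j) = 3
T = 0 (T = 3 + (4 - 7) = 3 - 3 = 0)
1/(T + D) = 1/(0 - 7547) = 1/(-7547) = -1/7547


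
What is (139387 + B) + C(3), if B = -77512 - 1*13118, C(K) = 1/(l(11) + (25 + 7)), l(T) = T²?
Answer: 7459822/153 ≈ 48757.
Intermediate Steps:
C(K) = 1/153 (C(K) = 1/(11² + (25 + 7)) = 1/(121 + 32) = 1/153)
B = -90630 (B = -77512 - 13118 = -90630)
(139387 + B) + C(3) = (139387 - 90630) + 1/153 = 48757 + 1/153 = 7459822/153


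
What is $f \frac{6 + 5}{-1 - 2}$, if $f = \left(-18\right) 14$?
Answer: $924$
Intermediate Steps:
$f = -252$
$f \frac{6 + 5}{-1 - 2} = - 252 \frac{6 + 5}{-1 - 2} = - 252 \frac{11}{-3} = - 252 \cdot 11 \left(- \frac{1}{3}\right) = \left(-252\right) \left(- \frac{11}{3}\right) = 924$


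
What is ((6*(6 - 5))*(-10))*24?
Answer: -1440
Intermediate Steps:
((6*(6 - 5))*(-10))*24 = ((6*1)*(-10))*24 = (6*(-10))*24 = -60*24 = -1440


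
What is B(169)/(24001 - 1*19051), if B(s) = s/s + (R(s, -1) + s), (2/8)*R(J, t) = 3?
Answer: 91/2475 ≈ 0.036768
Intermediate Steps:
R(J, t) = 12 (R(J, t) = 4*3 = 12)
B(s) = 13 + s (B(s) = s/s + (12 + s) = 1 + (12 + s) = 13 + s)
B(169)/(24001 - 1*19051) = (13 + 169)/(24001 - 1*19051) = 182/(24001 - 19051) = 182/4950 = 182*(1/4950) = 91/2475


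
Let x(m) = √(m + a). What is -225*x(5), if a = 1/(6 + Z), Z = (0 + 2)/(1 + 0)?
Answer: -225*√82/4 ≈ -509.37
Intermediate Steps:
Z = 2 (Z = 2/1 = 2*1 = 2)
a = ⅛ (a = 1/(6 + 2) = 1/8 = ⅛ ≈ 0.12500)
x(m) = √(⅛ + m) (x(m) = √(m + ⅛) = √(⅛ + m))
-225*x(5) = -225*√(2 + 16*5)/4 = -225*√(2 + 80)/4 = -225*√82/4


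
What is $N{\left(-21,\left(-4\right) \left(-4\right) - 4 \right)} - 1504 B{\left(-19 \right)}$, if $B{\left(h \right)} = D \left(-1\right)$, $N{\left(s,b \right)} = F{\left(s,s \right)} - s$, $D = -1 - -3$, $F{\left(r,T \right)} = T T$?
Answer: $3470$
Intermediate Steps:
$F{\left(r,T \right)} = T^{2}$
$D = 2$ ($D = -1 + 3 = 2$)
$N{\left(s,b \right)} = s^{2} - s$
$B{\left(h \right)} = -2$ ($B{\left(h \right)} = 2 \left(-1\right) = -2$)
$N{\left(-21,\left(-4\right) \left(-4\right) - 4 \right)} - 1504 B{\left(-19 \right)} = - 21 \left(-1 - 21\right) - -3008 = \left(-21\right) \left(-22\right) + 3008 = 462 + 3008 = 3470$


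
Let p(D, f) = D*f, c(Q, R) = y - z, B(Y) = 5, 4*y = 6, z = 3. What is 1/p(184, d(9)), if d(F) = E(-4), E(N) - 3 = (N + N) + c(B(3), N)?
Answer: -1/1196 ≈ -0.00083612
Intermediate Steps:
y = 3/2 (y = (¼)*6 = 3/2 ≈ 1.5000)
c(Q, R) = -3/2 (c(Q, R) = 3/2 - 1*3 = 3/2 - 3 = -3/2)
E(N) = 3/2 + 2*N (E(N) = 3 + ((N + N) - 3/2) = 3 + (2*N - 3/2) = 3 + (-3/2 + 2*N) = 3/2 + 2*N)
d(F) = -13/2 (d(F) = 3/2 + 2*(-4) = 3/2 - 8 = -13/2)
1/p(184, d(9)) = 1/(184*(-13/2)) = 1/(-1196) = -1/1196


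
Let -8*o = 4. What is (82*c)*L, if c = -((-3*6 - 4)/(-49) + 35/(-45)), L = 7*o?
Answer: -5945/63 ≈ -94.365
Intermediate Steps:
o = -½ (o = -⅛*4 = -½ ≈ -0.50000)
L = -7/2 (L = 7*(-½) = -7/2 ≈ -3.5000)
c = 145/441 (c = -((-18 - 4)*(-1/49) + 35*(-1/45)) = -(-22*(-1/49) - 7/9) = -(22/49 - 7/9) = -1*(-145/441) = 145/441 ≈ 0.32880)
(82*c)*L = (82*(145/441))*(-7/2) = (11890/441)*(-7/2) = -5945/63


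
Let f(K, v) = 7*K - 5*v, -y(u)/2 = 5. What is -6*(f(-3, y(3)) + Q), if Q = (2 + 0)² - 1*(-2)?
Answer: -210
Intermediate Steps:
y(u) = -10 (y(u) = -2*5 = -10)
f(K, v) = -5*v + 7*K
Q = 6 (Q = 2² + 2 = 4 + 2 = 6)
-6*(f(-3, y(3)) + Q) = -6*((-5*(-10) + 7*(-3)) + 6) = -6*((50 - 21) + 6) = -6*(29 + 6) = -6*35 = -210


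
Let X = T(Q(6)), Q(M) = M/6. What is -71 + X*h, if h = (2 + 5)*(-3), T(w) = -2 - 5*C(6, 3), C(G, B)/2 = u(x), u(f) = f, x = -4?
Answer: -869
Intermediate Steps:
Q(M) = M/6 (Q(M) = M*(1/6) = M/6)
C(G, B) = -8 (C(G, B) = 2*(-4) = -8)
T(w) = 38 (T(w) = -2 - 5*(-8) = -2 + 40 = 38)
X = 38
h = -21 (h = 7*(-3) = -21)
-71 + X*h = -71 + 38*(-21) = -71 - 798 = -869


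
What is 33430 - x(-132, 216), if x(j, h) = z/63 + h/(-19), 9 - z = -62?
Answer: 40027969/1197 ≈ 33440.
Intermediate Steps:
z = 71 (z = 9 - 1*(-62) = 9 + 62 = 71)
x(j, h) = 71/63 - h/19 (x(j, h) = 71/63 + h/(-19) = 71*(1/63) + h*(-1/19) = 71/63 - h/19)
33430 - x(-132, 216) = 33430 - (71/63 - 1/19*216) = 33430 - (71/63 - 216/19) = 33430 - 1*(-12259/1197) = 33430 + 12259/1197 = 40027969/1197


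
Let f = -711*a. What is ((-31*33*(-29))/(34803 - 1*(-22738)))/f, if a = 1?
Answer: -899/1239747 ≈ -0.00072515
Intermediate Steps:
f = -711 (f = -711*1 = -711)
((-31*33*(-29))/(34803 - 1*(-22738)))/f = ((-31*33*(-29))/(34803 - 1*(-22738)))/(-711) = ((-1023*(-29))/(34803 + 22738))*(-1/711) = (29667/57541)*(-1/711) = (29667*(1/57541))*(-1/711) = (2697/5231)*(-1/711) = -899/1239747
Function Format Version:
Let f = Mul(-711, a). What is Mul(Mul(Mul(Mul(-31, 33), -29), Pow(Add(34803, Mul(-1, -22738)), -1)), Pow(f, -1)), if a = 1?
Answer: Rational(-899, 1239747) ≈ -0.00072515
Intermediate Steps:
f = -711 (f = Mul(-711, 1) = -711)
Mul(Mul(Mul(Mul(-31, 33), -29), Pow(Add(34803, Mul(-1, -22738)), -1)), Pow(f, -1)) = Mul(Mul(Mul(Mul(-31, 33), -29), Pow(Add(34803, Mul(-1, -22738)), -1)), Pow(-711, -1)) = Mul(Mul(Mul(-1023, -29), Pow(Add(34803, 22738), -1)), Rational(-1, 711)) = Mul(Mul(29667, Pow(57541, -1)), Rational(-1, 711)) = Mul(Mul(29667, Rational(1, 57541)), Rational(-1, 711)) = Mul(Rational(2697, 5231), Rational(-1, 711)) = Rational(-899, 1239747)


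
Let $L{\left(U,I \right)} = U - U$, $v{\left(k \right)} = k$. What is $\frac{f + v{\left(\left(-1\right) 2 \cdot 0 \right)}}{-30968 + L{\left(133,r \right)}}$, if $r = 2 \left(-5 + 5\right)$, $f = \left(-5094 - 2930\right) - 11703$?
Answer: $\frac{19727}{30968} \approx 0.63701$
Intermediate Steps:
$f = -19727$ ($f = \left(-5094 - 2930\right) - 11703 = -8024 - 11703 = -19727$)
$r = 0$ ($r = 2 \cdot 0 = 0$)
$L{\left(U,I \right)} = 0$
$\frac{f + v{\left(\left(-1\right) 2 \cdot 0 \right)}}{-30968 + L{\left(133,r \right)}} = \frac{-19727 + \left(-1\right) 2 \cdot 0}{-30968 + 0} = \frac{-19727 - 0}{-30968} = \left(-19727 + 0\right) \left(- \frac{1}{30968}\right) = \left(-19727\right) \left(- \frac{1}{30968}\right) = \frac{19727}{30968}$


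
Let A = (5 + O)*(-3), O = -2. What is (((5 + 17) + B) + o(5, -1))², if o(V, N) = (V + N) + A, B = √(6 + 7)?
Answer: (17 + √13)² ≈ 424.59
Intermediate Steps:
B = √13 ≈ 3.6056
A = -9 (A = (5 - 2)*(-3) = 3*(-3) = -9)
o(V, N) = -9 + N + V (o(V, N) = (V + N) - 9 = (N + V) - 9 = -9 + N + V)
(((5 + 17) + B) + o(5, -1))² = (((5 + 17) + √13) + (-9 - 1 + 5))² = ((22 + √13) - 5)² = (17 + √13)²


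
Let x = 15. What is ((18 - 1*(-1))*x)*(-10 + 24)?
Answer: 3990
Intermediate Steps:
((18 - 1*(-1))*x)*(-10 + 24) = ((18 - 1*(-1))*15)*(-10 + 24) = ((18 + 1)*15)*14 = (19*15)*14 = 285*14 = 3990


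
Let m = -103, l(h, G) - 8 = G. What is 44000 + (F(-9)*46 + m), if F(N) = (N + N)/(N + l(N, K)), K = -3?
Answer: 44104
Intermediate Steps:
l(h, G) = 8 + G
F(N) = 2*N/(5 + N) (F(N) = (N + N)/(N + (8 - 3)) = (2*N)/(N + 5) = (2*N)/(5 + N) = 2*N/(5 + N))
44000 + (F(-9)*46 + m) = 44000 + ((2*(-9)/(5 - 9))*46 - 103) = 44000 + ((2*(-9)/(-4))*46 - 103) = 44000 + ((2*(-9)*(-¼))*46 - 103) = 44000 + ((9/2)*46 - 103) = 44000 + (207 - 103) = 44000 + 104 = 44104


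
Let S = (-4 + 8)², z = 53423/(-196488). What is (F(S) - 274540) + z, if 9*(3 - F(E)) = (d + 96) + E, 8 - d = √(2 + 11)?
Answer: -53945899319/196488 + √13/9 ≈ -2.7455e+5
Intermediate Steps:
z = -53423/196488 (z = 53423*(-1/196488) = -53423/196488 ≈ -0.27189)
d = 8 - √13 (d = 8 - √(2 + 11) = 8 - √13 ≈ 4.3944)
S = 16 (S = 4² = 16)
F(E) = -77/9 - E/9 + √13/9 (F(E) = 3 - (((8 - √13) + 96) + E)/9 = 3 - ((104 - √13) + E)/9 = 3 - (104 + E - √13)/9 = 3 + (-104/9 - E/9 + √13/9) = -77/9 - E/9 + √13/9)
(F(S) - 274540) + z = ((-77/9 - ⅑*16 + √13/9) - 274540) - 53423/196488 = ((-77/9 - 16/9 + √13/9) - 274540) - 53423/196488 = ((-31/3 + √13/9) - 274540) - 53423/196488 = (-823651/3 + √13/9) - 53423/196488 = -53945899319/196488 + √13/9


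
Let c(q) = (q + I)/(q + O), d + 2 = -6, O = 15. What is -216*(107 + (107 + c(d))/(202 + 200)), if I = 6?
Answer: -10866420/469 ≈ -23169.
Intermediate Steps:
d = -8 (d = -2 - 6 = -8)
c(q) = (6 + q)/(15 + q) (c(q) = (q + 6)/(q + 15) = (6 + q)/(15 + q))
-216*(107 + (107 + c(d))/(202 + 200)) = -216*(107 + (107 + (6 - 8)/(15 - 8))/(202 + 200)) = -216*(107 + (107 - 2/7)/402) = -216*(107 + (107 + (⅐)*(-2))*(1/402)) = -216*(107 + (107 - 2/7)*(1/402)) = -216*(107 + (747/7)*(1/402)) = -216*(107 + 249/938) = -216*100615/938 = -10866420/469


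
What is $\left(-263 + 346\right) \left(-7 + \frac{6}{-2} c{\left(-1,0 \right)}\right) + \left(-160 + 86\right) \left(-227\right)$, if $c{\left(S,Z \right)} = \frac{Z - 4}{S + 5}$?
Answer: $16466$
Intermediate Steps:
$c{\left(S,Z \right)} = \frac{-4 + Z}{5 + S}$
$\left(-263 + 346\right) \left(-7 + \frac{6}{-2} c{\left(-1,0 \right)}\right) + \left(-160 + 86\right) \left(-227\right) = \left(-263 + 346\right) \left(-7 + \frac{6}{-2} \frac{-4 + 0}{5 - 1}\right) + \left(-160 + 86\right) \left(-227\right) = 83 \left(-7 + 6 \left(- \frac{1}{2}\right) \frac{1}{4} \left(-4\right)\right) - -16798 = 83 \left(-7 - 3 \cdot \frac{1}{4} \left(-4\right)\right) + 16798 = 83 \left(-7 - -3\right) + 16798 = 83 \left(-7 + 3\right) + 16798 = 83 \left(-4\right) + 16798 = -332 + 16798 = 16466$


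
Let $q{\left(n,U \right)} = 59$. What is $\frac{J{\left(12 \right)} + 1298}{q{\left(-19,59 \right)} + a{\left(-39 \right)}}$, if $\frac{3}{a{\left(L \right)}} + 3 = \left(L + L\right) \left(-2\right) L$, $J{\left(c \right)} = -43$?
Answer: $\frac{509279}{23942} \approx 21.271$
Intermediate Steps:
$a{\left(L \right)} = \frac{3}{-3 - 4 L^{2}}$ ($a{\left(L \right)} = \frac{3}{-3 + \left(L + L\right) \left(-2\right) L} = \frac{3}{-3 + 2 L \left(-2\right) L} = \frac{3}{-3 + - 4 L L} = \frac{3}{-3 - 4 L^{2}}$)
$\frac{J{\left(12 \right)} + 1298}{q{\left(-19,59 \right)} + a{\left(-39 \right)}} = \frac{-43 + 1298}{59 - \frac{3}{3 + 4 \left(-39\right)^{2}}} = \frac{1255}{59 - \frac{3}{3 + 4 \cdot 1521}} = \frac{1255}{59 - \frac{3}{3 + 6084}} = \frac{1255}{59 - \frac{3}{6087}} = \frac{1255}{59 - \frac{1}{2029}} = \frac{1255}{\frac{119710}{2029}} = 1255 \cdot \frac{2029}{119710} = \frac{509279}{23942}$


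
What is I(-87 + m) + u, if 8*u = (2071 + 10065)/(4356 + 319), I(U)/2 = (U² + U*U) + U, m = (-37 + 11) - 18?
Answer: 319687367/4675 ≈ 68382.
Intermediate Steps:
m = -44 (m = -26 - 18 = -44)
I(U) = 2*U + 4*U² (I(U) = 2*((U² + U*U) + U) = 2*((U² + U²) + U) = 2*(2*U² + U) = 2*(U + 2*U²) = 2*U + 4*U²)
u = 1517/4675 (u = ((2071 + 10065)/(4356 + 319))/8 = (12136/4675)/8 = (12136*(1/4675))/8 = (⅛)*(12136/4675) = 1517/4675 ≈ 0.32449)
I(-87 + m) + u = 2*(-87 - 44)*(1 + 2*(-87 - 44)) + 1517/4675 = 2*(-131)*(1 + 2*(-131)) + 1517/4675 = 2*(-131)*(1 - 262) + 1517/4675 = 2*(-131)*(-261) + 1517/4675 = 68382 + 1517/4675 = 319687367/4675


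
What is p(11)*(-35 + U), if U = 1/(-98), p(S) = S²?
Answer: -415151/98 ≈ -4236.2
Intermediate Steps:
U = -1/98 ≈ -0.010204
p(11)*(-35 + U) = 11²*(-35 - 1/98) = 121*(-3431/98) = -415151/98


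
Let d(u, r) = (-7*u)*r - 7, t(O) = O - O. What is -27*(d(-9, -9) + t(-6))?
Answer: 15498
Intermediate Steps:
t(O) = 0
d(u, r) = -7 - 7*r*u (d(u, r) = -7*r*u - 7 = -7 - 7*r*u)
-27*(d(-9, -9) + t(-6)) = -27*((-7 - 7*(-9)*(-9)) + 0) = -27*((-7 - 567) + 0) = -27*(-574 + 0) = -27*(-574) = 15498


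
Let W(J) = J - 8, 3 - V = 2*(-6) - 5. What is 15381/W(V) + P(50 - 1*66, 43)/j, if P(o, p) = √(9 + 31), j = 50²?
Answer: 5127/4 + √10/1250 ≈ 1281.8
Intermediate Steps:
j = 2500
V = 20 (V = 3 - (2*(-6) - 5) = 3 - (-12 - 5) = 3 - 1*(-17) = 3 + 17 = 20)
P(o, p) = 2*√10 (P(o, p) = √40 = 2*√10)
W(J) = -8 + J
15381/W(V) + P(50 - 1*66, 43)/j = 15381/(-8 + 20) + (2*√10)/2500 = 15381/12 + (2*√10)*(1/2500) = 15381*(1/12) + √10/1250 = 5127/4 + √10/1250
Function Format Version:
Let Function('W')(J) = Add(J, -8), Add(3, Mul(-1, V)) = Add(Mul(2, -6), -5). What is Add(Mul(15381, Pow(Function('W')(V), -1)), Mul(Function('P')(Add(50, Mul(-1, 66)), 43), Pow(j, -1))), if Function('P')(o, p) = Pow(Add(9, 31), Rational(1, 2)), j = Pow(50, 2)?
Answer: Add(Rational(5127, 4), Mul(Rational(1, 1250), Pow(10, Rational(1, 2)))) ≈ 1281.8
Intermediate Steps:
j = 2500
V = 20 (V = Add(3, Mul(-1, Add(Mul(2, -6), -5))) = Add(3, Mul(-1, Add(-12, -5))) = Add(3, Mul(-1, -17)) = Add(3, 17) = 20)
Function('P')(o, p) = Mul(2, Pow(10, Rational(1, 2))) (Function('P')(o, p) = Pow(40, Rational(1, 2)) = Mul(2, Pow(10, Rational(1, 2))))
Function('W')(J) = Add(-8, J)
Add(Mul(15381, Pow(Function('W')(V), -1)), Mul(Function('P')(Add(50, Mul(-1, 66)), 43), Pow(j, -1))) = Add(Mul(15381, Pow(Add(-8, 20), -1)), Mul(Mul(2, Pow(10, Rational(1, 2))), Pow(2500, -1))) = Add(Mul(15381, Pow(12, -1)), Mul(Mul(2, Pow(10, Rational(1, 2))), Rational(1, 2500))) = Add(Mul(15381, Rational(1, 12)), Mul(Rational(1, 1250), Pow(10, Rational(1, 2)))) = Add(Rational(5127, 4), Mul(Rational(1, 1250), Pow(10, Rational(1, 2))))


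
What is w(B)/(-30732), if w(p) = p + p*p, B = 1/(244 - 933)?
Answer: 172/3647281443 ≈ 4.7158e-8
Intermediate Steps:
B = -1/689 (B = 1/(-689) = -1/689 ≈ -0.0014514)
w(p) = p + p**2
w(B)/(-30732) = -(1 - 1/689)/689/(-30732) = -1/689*688/689*(-1/30732) = -688/474721*(-1/30732) = 172/3647281443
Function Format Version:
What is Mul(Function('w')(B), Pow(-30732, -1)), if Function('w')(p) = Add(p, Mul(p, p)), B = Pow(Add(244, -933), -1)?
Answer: Rational(172, 3647281443) ≈ 4.7158e-8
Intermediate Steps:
B = Rational(-1, 689) (B = Pow(-689, -1) = Rational(-1, 689) ≈ -0.0014514)
Function('w')(p) = Add(p, Pow(p, 2))
Mul(Function('w')(B), Pow(-30732, -1)) = Mul(Mul(Rational(-1, 689), Add(1, Rational(-1, 689))), Pow(-30732, -1)) = Mul(Mul(Rational(-1, 689), Rational(688, 689)), Rational(-1, 30732)) = Mul(Rational(-688, 474721), Rational(-1, 30732)) = Rational(172, 3647281443)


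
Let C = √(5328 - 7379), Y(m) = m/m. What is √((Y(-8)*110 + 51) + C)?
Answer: √(161 + I*√2051) ≈ 12.811 + 1.7675*I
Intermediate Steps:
Y(m) = 1
C = I*√2051 (C = √(-2051) = I*√2051 ≈ 45.288*I)
√((Y(-8)*110 + 51) + C) = √((1*110 + 51) + I*√2051) = √((110 + 51) + I*√2051) = √(161 + I*√2051)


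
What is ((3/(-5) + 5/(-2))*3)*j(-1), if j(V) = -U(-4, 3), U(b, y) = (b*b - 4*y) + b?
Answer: 0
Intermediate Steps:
U(b, y) = b + b² - 4*y (U(b, y) = (b² - 4*y) + b = b + b² - 4*y)
j(V) = 0 (j(V) = -(-4 + (-4)² - 4*3) = -(-4 + 16 - 12) = -1*0 = 0)
((3/(-5) + 5/(-2))*3)*j(-1) = ((3/(-5) + 5/(-2))*3)*0 = ((3*(-⅕) + 5*(-½))*3)*0 = ((-⅗ - 5/2)*3)*0 = -31/10*3*0 = -93/10*0 = 0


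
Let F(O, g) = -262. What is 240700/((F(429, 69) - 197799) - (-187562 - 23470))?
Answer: 240700/12971 ≈ 18.557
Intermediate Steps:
240700/((F(429, 69) - 197799) - (-187562 - 23470)) = 240700/((-262 - 197799) - (-187562 - 23470)) = 240700/(-198061 - 1*(-211032)) = 240700/(-198061 + 211032) = 240700/12971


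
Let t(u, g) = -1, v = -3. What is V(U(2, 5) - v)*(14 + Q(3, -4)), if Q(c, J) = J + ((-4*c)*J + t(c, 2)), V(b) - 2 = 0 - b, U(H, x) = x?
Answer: -342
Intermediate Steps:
V(b) = 2 - b (V(b) = 2 + (0 - b) = 2 - b)
Q(c, J) = -1 + J - 4*J*c (Q(c, J) = J + ((-4*c)*J - 1) = J + (-4*J*c - 1) = J + (-1 - 4*J*c) = -1 + J - 4*J*c)
V(U(2, 5) - v)*(14 + Q(3, -4)) = (2 - (5 - 1*(-3)))*(14 + (-1 - 4 - 4*(-4)*3)) = (2 - (5 + 3))*(14 + (-1 - 4 + 48)) = (2 - 1*8)*(14 + 43) = (2 - 8)*57 = -6*57 = -342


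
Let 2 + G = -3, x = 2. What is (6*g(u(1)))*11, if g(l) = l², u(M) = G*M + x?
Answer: 594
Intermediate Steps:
G = -5 (G = -2 - 3 = -5)
u(M) = 2 - 5*M (u(M) = -5*M + 2 = 2 - 5*M)
(6*g(u(1)))*11 = (6*(2 - 5*1)²)*11 = (6*(2 - 5)²)*11 = (6*(-3)²)*11 = (6*9)*11 = 54*11 = 594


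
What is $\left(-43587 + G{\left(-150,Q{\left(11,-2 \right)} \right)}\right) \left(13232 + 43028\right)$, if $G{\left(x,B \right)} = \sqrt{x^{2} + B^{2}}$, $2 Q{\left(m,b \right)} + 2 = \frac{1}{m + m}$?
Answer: $-2452204620 + \frac{14065 \sqrt{43561849}}{11} \approx -2.4438 \cdot 10^{9}$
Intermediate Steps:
$Q{\left(m,b \right)} = -1 + \frac{1}{4 m}$ ($Q{\left(m,b \right)} = -1 + \frac{1}{2 \left(m + m\right)} = -1 + \frac{1}{2 \cdot 2 m} = -1 + \frac{\frac{1}{2} \frac{1}{m}}{2} = -1 + \frac{1}{4 m}$)
$G{\left(x,B \right)} = \sqrt{B^{2} + x^{2}}$
$\left(-43587 + G{\left(-150,Q{\left(11,-2 \right)} \right)}\right) \left(13232 + 43028\right) = \left(-43587 + \sqrt{\left(\frac{\frac{1}{4} - 11}{11}\right)^{2} + \left(-150\right)^{2}}\right) \left(13232 + 43028\right) = \left(-43587 + \sqrt{\left(\frac{\frac{1}{4} - 11}{11}\right)^{2} + 22500}\right) 56260 = \left(-43587 + \sqrt{\left(\frac{1}{11} \left(- \frac{43}{4}\right)\right)^{2} + 22500}\right) 56260 = \left(-43587 + \sqrt{\left(- \frac{43}{44}\right)^{2} + 22500}\right) 56260 = \left(-43587 + \sqrt{\frac{1849}{1936} + 22500}\right) 56260 = \left(-43587 + \sqrt{\frac{43561849}{1936}}\right) 56260 = \left(-43587 + \frac{\sqrt{43561849}}{44}\right) 56260 = -2452204620 + \frac{14065 \sqrt{43561849}}{11}$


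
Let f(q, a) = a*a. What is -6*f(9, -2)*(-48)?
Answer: 1152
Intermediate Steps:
f(q, a) = a²
-6*f(9, -2)*(-48) = -6*(-2)²*(-48) = -6*4*(-48) = -24*(-48) = 1152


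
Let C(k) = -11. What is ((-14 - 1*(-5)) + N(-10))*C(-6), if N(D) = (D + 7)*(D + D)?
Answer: -561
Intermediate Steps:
N(D) = 2*D*(7 + D) (N(D) = (7 + D)*(2*D) = 2*D*(7 + D))
((-14 - 1*(-5)) + N(-10))*C(-6) = ((-14 - 1*(-5)) + 2*(-10)*(7 - 10))*(-11) = ((-14 + 5) + 2*(-10)*(-3))*(-11) = (-9 + 60)*(-11) = 51*(-11) = -561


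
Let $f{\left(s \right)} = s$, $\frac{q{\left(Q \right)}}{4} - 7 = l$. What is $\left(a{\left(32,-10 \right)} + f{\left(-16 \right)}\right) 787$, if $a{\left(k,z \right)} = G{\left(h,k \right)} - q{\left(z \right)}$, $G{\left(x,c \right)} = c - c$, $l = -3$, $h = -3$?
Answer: $-25184$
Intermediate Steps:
$G{\left(x,c \right)} = 0$
$q{\left(Q \right)} = 16$ ($q{\left(Q \right)} = 28 + 4 \left(-3\right) = 28 - 12 = 16$)
$a{\left(k,z \right)} = -16$ ($a{\left(k,z \right)} = 0 - 16 = -16$)
$\left(a{\left(32,-10 \right)} + f{\left(-16 \right)}\right) 787 = \left(-16 - 16\right) 787 = \left(-32\right) 787 = -25184$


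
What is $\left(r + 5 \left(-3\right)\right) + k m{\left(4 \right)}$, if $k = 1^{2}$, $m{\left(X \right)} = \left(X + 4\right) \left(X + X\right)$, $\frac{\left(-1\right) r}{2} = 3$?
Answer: $43$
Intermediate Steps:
$r = -6$ ($r = \left(-2\right) 3 = -6$)
$m{\left(X \right)} = 2 X \left(4 + X\right)$ ($m{\left(X \right)} = \left(4 + X\right) 2 X = 2 X \left(4 + X\right)$)
$k = 1$
$\left(r + 5 \left(-3\right)\right) + k m{\left(4 \right)} = \left(-6 + 5 \left(-3\right)\right) + 1 \cdot 2 \cdot 4 \left(4 + 4\right) = \left(-6 - 15\right) + 1 \cdot 2 \cdot 4 \cdot 8 = -21 + 1 \cdot 64 = -21 + 64 = 43$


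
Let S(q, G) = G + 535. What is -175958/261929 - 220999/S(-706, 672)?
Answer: -58098428377/316148303 ≈ -183.77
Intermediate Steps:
S(q, G) = 535 + G
-175958/261929 - 220999/S(-706, 672) = -175958/261929 - 220999/(535 + 672) = -175958*1/261929 - 220999/1207 = -175958/261929 - 220999*1/1207 = -175958/261929 - 220999/1207 = -58098428377/316148303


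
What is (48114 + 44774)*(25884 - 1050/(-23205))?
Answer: 31256123536/13 ≈ 2.4043e+9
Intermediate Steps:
(48114 + 44774)*(25884 - 1050/(-23205)) = 92888*(25884 - 1050*(-1/23205)) = 92888*(25884 + 10/221) = 92888*(5720374/221) = 31256123536/13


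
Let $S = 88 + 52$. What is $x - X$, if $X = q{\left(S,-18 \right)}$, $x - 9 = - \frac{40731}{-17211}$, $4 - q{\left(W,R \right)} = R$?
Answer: $- \frac{61004}{5737} \approx -10.633$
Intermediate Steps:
$S = 140$
$q{\left(W,R \right)} = 4 - R$
$x = \frac{65210}{5737}$ ($x = 9 - \frac{40731}{-17211} = 9 - - \frac{13577}{5737} = 9 + \frac{13577}{5737} = \frac{65210}{5737} \approx 11.367$)
$X = 22$ ($X = 4 - -18 = 4 + 18 = 22$)
$x - X = \frac{65210}{5737} - 22 = - \frac{61004}{5737}$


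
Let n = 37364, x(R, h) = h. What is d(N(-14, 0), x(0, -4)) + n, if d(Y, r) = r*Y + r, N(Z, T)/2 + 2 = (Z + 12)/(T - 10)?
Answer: 186872/5 ≈ 37374.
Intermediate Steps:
N(Z, T) = -4 + 2*(12 + Z)/(-10 + T) (N(Z, T) = -4 + 2*((Z + 12)/(T - 10)) = -4 + 2*((12 + Z)/(-10 + T)) = -4 + 2*(12 + Z)/(-10 + T))
d(Y, r) = r + Y*r (d(Y, r) = Y*r + r = r + Y*r)
d(N(-14, 0), x(0, -4)) + n = -4*(1 + 2*(32 - 14 - 2*0)/(-10 + 0)) + 37364 = -4*(1 + 2*(32 - 14 + 0)/(-10)) + 37364 = -4*(1 + 2*(-⅒)*18) + 37364 = -4*(1 - 18/5) + 37364 = -4*(-13/5) + 37364 = 52/5 + 37364 = 186872/5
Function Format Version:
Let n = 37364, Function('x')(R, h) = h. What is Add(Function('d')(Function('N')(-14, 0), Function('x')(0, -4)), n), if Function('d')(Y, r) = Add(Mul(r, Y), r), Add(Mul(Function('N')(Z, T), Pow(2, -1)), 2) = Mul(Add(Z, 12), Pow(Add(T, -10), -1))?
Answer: Rational(186872, 5) ≈ 37374.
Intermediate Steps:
Function('N')(Z, T) = Add(-4, Mul(2, Pow(Add(-10, T), -1), Add(12, Z))) (Function('N')(Z, T) = Add(-4, Mul(2, Mul(Add(Z, 12), Pow(Add(T, -10), -1)))) = Add(-4, Mul(2, Mul(Add(12, Z), Pow(Add(-10, T), -1)))) = Add(-4, Mul(2, Mul(Pow(Add(-10, T), -1), Add(12, Z)))) = Add(-4, Mul(2, Pow(Add(-10, T), -1), Add(12, Z))))
Function('d')(Y, r) = Add(r, Mul(Y, r)) (Function('d')(Y, r) = Add(Mul(Y, r), r) = Add(r, Mul(Y, r)))
Add(Function('d')(Function('N')(-14, 0), Function('x')(0, -4)), n) = Add(Mul(-4, Add(1, Mul(2, Pow(Add(-10, 0), -1), Add(32, -14, Mul(-2, 0))))), 37364) = Add(Mul(-4, Add(1, Mul(2, Pow(-10, -1), Add(32, -14, 0)))), 37364) = Add(Mul(-4, Add(1, Mul(2, Rational(-1, 10), 18))), 37364) = Add(Mul(-4, Add(1, Rational(-18, 5))), 37364) = Add(Mul(-4, Rational(-13, 5)), 37364) = Add(Rational(52, 5), 37364) = Rational(186872, 5)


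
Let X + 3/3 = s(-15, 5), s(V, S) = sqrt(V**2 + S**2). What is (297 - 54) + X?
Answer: 242 + 5*sqrt(10) ≈ 257.81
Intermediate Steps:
s(V, S) = sqrt(S**2 + V**2)
X = -1 + 5*sqrt(10) (X = -1 + sqrt(5**2 + (-15)**2) = -1 + sqrt(25 + 225) = -1 + sqrt(250) = -1 + 5*sqrt(10) ≈ 14.811)
(297 - 54) + X = (297 - 54) + (-1 + 5*sqrt(10)) = 243 + (-1 + 5*sqrt(10)) = 242 + 5*sqrt(10)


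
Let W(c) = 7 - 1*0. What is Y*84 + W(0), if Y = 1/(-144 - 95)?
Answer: 1589/239 ≈ 6.6485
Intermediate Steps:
W(c) = 7 (W(c) = 7 + 0 = 7)
Y = -1/239 (Y = 1/(-239) = -1/239 ≈ -0.0041841)
Y*84 + W(0) = -1/239*84 + 7 = -84/239 + 7 = 1589/239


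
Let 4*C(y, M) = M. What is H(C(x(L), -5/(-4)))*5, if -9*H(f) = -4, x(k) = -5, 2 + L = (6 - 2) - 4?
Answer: 20/9 ≈ 2.2222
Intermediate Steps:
L = -2 (L = -2 + ((6 - 2) - 4) = -2 + (4 - 4) = -2 + 0 = -2)
C(y, M) = M/4
H(f) = 4/9 (H(f) = -⅑*(-4) = 4/9)
H(C(x(L), -5/(-4)))*5 = (4/9)*5 = 20/9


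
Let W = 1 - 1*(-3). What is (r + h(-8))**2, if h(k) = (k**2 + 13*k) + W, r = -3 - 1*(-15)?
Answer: 576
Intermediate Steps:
r = 12 (r = -3 + 15 = 12)
W = 4 (W = 1 + 3 = 4)
h(k) = 4 + k**2 + 13*k (h(k) = (k**2 + 13*k) + 4 = 4 + k**2 + 13*k)
(r + h(-8))**2 = (12 + (4 + (-8)**2 + 13*(-8)))**2 = (12 + (4 + 64 - 104))**2 = (12 - 36)**2 = (-24)**2 = 576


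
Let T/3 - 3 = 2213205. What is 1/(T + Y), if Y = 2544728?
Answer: 1/9184352 ≈ 1.0888e-7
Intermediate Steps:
T = 6639624 (T = 9 + 3*2213205 = 9 + 6639615 = 6639624)
1/(T + Y) = 1/(6639624 + 2544728) = 1/9184352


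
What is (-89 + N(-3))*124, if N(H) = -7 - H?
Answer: -11532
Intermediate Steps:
(-89 + N(-3))*124 = (-89 + (-7 - 1*(-3)))*124 = (-89 + (-7 + 3))*124 = (-89 - 4)*124 = -93*124 = -11532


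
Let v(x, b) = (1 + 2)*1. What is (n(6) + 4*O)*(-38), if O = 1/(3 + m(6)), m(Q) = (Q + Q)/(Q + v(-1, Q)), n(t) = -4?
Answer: 1520/13 ≈ 116.92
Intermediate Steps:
v(x, b) = 3 (v(x, b) = 3*1 = 3)
m(Q) = 2*Q/(3 + Q) (m(Q) = (Q + Q)/(Q + 3) = (2*Q)/(3 + Q) = 2*Q/(3 + Q))
O = 3/13 (O = 1/(3 + 2*6/(3 + 6)) = 1/(3 + 2*6/9) = 1/(3 + 2*6*(⅑)) = 1/(3 + 4/3) = 1/(13/3) = 3/13 ≈ 0.23077)
(n(6) + 4*O)*(-38) = (-4 + 4*(3/13))*(-38) = (-4 + 12/13)*(-38) = -40/13*(-38) = 1520/13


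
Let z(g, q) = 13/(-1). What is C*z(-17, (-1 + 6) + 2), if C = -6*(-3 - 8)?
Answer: -858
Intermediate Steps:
z(g, q) = -13 (z(g, q) = 13*(-1) = -13)
C = 66 (C = -6*(-11) = 66)
C*z(-17, (-1 + 6) + 2) = 66*(-13) = -858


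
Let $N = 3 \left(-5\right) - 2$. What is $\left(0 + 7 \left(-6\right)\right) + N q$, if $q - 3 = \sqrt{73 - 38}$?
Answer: $-93 - 17 \sqrt{35} \approx -193.57$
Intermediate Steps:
$q = 3 + \sqrt{35}$ ($q = 3 + \sqrt{73 - 38} = 3 + \sqrt{35} \approx 8.9161$)
$N = -17$ ($N = -15 - 2 = -17$)
$\left(0 + 7 \left(-6\right)\right) + N q = \left(0 + 7 \left(-6\right)\right) - 17 \left(3 + \sqrt{35}\right) = \left(0 - 42\right) - \left(51 + 17 \sqrt{35}\right) = -42 - \left(51 + 17 \sqrt{35}\right) = -93 - 17 \sqrt{35}$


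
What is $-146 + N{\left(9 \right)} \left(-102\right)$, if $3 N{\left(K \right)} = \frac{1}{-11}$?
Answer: $- \frac{1572}{11} \approx -142.91$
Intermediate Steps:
$N{\left(K \right)} = - \frac{1}{33}$ ($N{\left(K \right)} = \frac{1}{3 \left(-11\right)} = \frac{1}{3} \left(- \frac{1}{11}\right) = - \frac{1}{33}$)
$-146 + N{\left(9 \right)} \left(-102\right) = -146 - - \frac{34}{11} = -146 + \frac{34}{11} = - \frac{1572}{11}$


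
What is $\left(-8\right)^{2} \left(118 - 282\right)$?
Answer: $-10496$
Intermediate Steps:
$\left(-8\right)^{2} \left(118 - 282\right) = 64 \left(-164\right) = -10496$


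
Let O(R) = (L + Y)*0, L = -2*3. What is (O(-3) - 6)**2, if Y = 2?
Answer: 36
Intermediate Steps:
L = -6
O(R) = 0 (O(R) = (-6 + 2)*0 = -4*0 = 0)
(O(-3) - 6)**2 = (0 - 6)**2 = (-6)**2 = 36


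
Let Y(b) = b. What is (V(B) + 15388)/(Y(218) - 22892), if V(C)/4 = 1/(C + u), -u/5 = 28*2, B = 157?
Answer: -946360/1394451 ≈ -0.67866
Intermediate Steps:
u = -280 (u = -140*2 = -5*56 = -280)
V(C) = 4/(-280 + C) (V(C) = 4/(C - 280) = 4/(-280 + C))
(V(B) + 15388)/(Y(218) - 22892) = (4/(-280 + 157) + 15388)/(218 - 22892) = (4/(-123) + 15388)/(-22674) = (4*(-1/123) + 15388)*(-1/22674) = (-4/123 + 15388)*(-1/22674) = (1892720/123)*(-1/22674) = -946360/1394451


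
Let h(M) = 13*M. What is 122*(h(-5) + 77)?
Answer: 1464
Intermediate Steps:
122*(h(-5) + 77) = 122*(13*(-5) + 77) = 122*(-65 + 77) = 122*12 = 1464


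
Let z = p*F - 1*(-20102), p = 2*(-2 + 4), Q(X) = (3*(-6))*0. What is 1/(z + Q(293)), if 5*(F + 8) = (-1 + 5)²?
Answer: 5/100414 ≈ 4.9794e-5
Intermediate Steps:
F = -24/5 (F = -8 + (-1 + 5)²/5 = -8 + (⅕)*4² = -8 + (⅕)*16 = -8 + 16/5 = -24/5 ≈ -4.8000)
Q(X) = 0 (Q(X) = -18*0 = 0)
p = 4 (p = 2*2 = 4)
z = 100414/5 (z = 4*(-24/5) - 1*(-20102) = -96/5 + 20102 = 100414/5 ≈ 20083.)
1/(z + Q(293)) = 1/(100414/5 + 0) = 1/(100414/5) = 5/100414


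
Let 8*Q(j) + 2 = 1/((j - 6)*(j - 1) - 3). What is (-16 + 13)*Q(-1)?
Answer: 63/88 ≈ 0.71591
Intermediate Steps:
Q(j) = -¼ + 1/(8*(-3 + (-1 + j)*(-6 + j))) (Q(j) = -¼ + 1/(8*((j - 6)*(j - 1) - 3)) = -¼ + 1/(8*((-6 + j)*(-1 + j) - 3)) = -¼ + 1/(8*((-1 + j)*(-6 + j) - 3)) = -¼ + 1/(8*(-3 + (-1 + j)*(-6 + j))))
(-16 + 13)*Q(-1) = (-16 + 13)*((-5 - 2*(-1)² + 14*(-1))/(8*(3 + (-1)² - 7*(-1)))) = -3*(-5 - 2*1 - 14)/(8*(3 + 1 + 7)) = -3*(-5 - 2 - 14)/(8*11) = -3*(-21)/(8*11) = -3*(-21/88) = 63/88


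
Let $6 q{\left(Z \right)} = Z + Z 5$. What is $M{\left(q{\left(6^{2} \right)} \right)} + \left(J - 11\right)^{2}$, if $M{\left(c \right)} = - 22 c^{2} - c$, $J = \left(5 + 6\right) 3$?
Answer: $-28064$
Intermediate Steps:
$q{\left(Z \right)} = Z$ ($q{\left(Z \right)} = \frac{Z + Z 5}{6} = \frac{Z + 5 Z}{6} = \frac{6 Z}{6} = Z$)
$J = 33$ ($J = 11 \cdot 3 = 33$)
$M{\left(c \right)} = - c - 22 c^{2}$
$M{\left(q{\left(6^{2} \right)} \right)} + \left(J - 11\right)^{2} = - 6^{2} \left(1 + 22 \cdot 6^{2}\right) + \left(33 - 11\right)^{2} = \left(-1\right) 36 \left(1 + 22 \cdot 36\right) + 22^{2} = \left(-1\right) 36 \left(1 + 792\right) + 484 = \left(-1\right) 36 \cdot 793 + 484 = -28548 + 484 = -28064$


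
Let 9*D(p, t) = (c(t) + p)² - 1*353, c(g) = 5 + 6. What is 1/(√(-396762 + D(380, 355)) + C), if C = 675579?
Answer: 6080211/4107666285499 - 3*I*√3418330/4107666285499 ≈ 1.4802e-6 - 1.3503e-9*I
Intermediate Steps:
c(g) = 11
D(p, t) = -353/9 + (11 + p)²/9 (D(p, t) = ((11 + p)² - 1*353)/9 = ((11 + p)² - 353)/9 = (-353 + (11 + p)²)/9 = -353/9 + (11 + p)²/9)
1/(√(-396762 + D(380, 355)) + C) = 1/(√(-396762 + (-353/9 + (11 + 380)²/9)) + 675579) = 1/(√(-396762 + (-353/9 + (⅑)*391²)) + 675579) = 1/(√(-396762 + (-353/9 + (⅑)*152881)) + 675579) = 1/(√(-396762 + (-353/9 + 152881/9)) + 675579) = 1/(√(-396762 + 152528/9) + 675579) = 1/(√(-3418330/9) + 675579) = 1/(I*√3418330/3 + 675579) = 1/(675579 + I*√3418330/3)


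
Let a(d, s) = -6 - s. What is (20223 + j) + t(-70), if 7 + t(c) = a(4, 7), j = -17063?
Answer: 3140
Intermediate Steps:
t(c) = -20 (t(c) = -7 + (-6 - 1*7) = -7 + (-6 - 7) = -7 - 13 = -20)
(20223 + j) + t(-70) = (20223 - 17063) - 20 = 3160 - 20 = 3140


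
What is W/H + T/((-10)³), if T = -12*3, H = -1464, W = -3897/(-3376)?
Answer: 7251321/205936000 ≈ 0.035212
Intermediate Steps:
W = 3897/3376 (W = -3897*(-1/3376) = 3897/3376 ≈ 1.1543)
T = -36
W/H + T/((-10)³) = (3897/3376)/(-1464) - 36/((-10)³) = (3897/3376)*(-1/1464) - 36/(-1000) = -1299/1647488 - 36*(-1/1000) = -1299/1647488 + 9/250 = 7251321/205936000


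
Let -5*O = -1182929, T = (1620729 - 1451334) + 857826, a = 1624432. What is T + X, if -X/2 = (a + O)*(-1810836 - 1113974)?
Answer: 10886247970457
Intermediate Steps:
T = 1027221 (T = 169395 + 857826 = 1027221)
O = 1182929/5 (O = -⅕*(-1182929) = 1182929/5 ≈ 2.3659e+5)
X = 10886246943236 (X = -2*(1624432 + 1182929/5)*(-1810836 - 1113974) = -18610178*(-2924810)/5 = -2*(-5443123471618) = 10886246943236)
T + X = 1027221 + 10886246943236 = 10886247970457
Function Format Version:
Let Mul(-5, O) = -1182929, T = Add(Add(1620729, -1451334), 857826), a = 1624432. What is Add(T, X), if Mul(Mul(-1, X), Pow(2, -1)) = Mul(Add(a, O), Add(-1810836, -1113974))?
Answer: 10886247970457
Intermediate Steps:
T = 1027221 (T = Add(169395, 857826) = 1027221)
O = Rational(1182929, 5) (O = Mul(Rational(-1, 5), -1182929) = Rational(1182929, 5) ≈ 2.3659e+5)
X = 10886246943236 (X = Mul(-2, Mul(Add(1624432, Rational(1182929, 5)), Add(-1810836, -1113974))) = Mul(-2, Mul(Rational(9305089, 5), -2924810)) = Mul(-2, -5443123471618) = 10886246943236)
Add(T, X) = Add(1027221, 10886246943236) = 10886247970457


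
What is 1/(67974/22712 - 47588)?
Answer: -11356/540375341 ≈ -2.1015e-5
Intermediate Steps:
1/(67974/22712 - 47588) = 1/(67974*(1/22712) - 47588) = 1/(33987/11356 - 47588) = 1/(-540375341/11356) = -11356/540375341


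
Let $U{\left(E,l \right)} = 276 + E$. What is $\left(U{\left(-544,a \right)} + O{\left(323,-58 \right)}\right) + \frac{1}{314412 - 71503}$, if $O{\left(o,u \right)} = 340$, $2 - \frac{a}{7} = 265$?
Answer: $\frac{17489449}{242909} \approx 72.0$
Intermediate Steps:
$a = -1841$ ($a = 14 - 1855 = -1841$)
$\left(U{\left(-544,a \right)} + O{\left(323,-58 \right)}\right) + \frac{1}{314412 - 71503} = \left(\left(276 - 544\right) + 340\right) + \frac{1}{314412 - 71503} = \left(-268 + 340\right) + \frac{1}{242909} = 72 + \frac{1}{242909} = \frac{17489449}{242909}$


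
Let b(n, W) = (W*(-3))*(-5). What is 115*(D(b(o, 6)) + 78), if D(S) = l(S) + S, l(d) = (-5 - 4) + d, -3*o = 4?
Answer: 28635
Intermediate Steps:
o = -4/3 (o = -⅓*4 = -4/3 ≈ -1.3333)
l(d) = -9 + d
b(n, W) = 15*W (b(n, W) = -3*W*(-5) = 15*W)
D(S) = -9 + 2*S (D(S) = (-9 + S) + S = -9 + 2*S)
115*(D(b(o, 6)) + 78) = 115*((-9 + 2*(15*6)) + 78) = 115*((-9 + 2*90) + 78) = 115*((-9 + 180) + 78) = 115*(171 + 78) = 115*249 = 28635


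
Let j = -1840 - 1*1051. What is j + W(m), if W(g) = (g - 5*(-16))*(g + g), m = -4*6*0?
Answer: -2891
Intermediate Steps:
j = -2891 (j = -1840 - 1051 = -2891)
m = 0 (m = -24*0 = 0)
W(g) = 2*g*(80 + g) (W(g) = (g + 80)*(2*g) = (80 + g)*(2*g) = 2*g*(80 + g))
j + W(m) = -2891 + 2*0*(80 + 0) = -2891 + 2*0*80 = -2891 + 0 = -2891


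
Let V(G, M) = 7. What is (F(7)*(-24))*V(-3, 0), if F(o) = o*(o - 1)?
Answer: -7056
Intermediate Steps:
F(o) = o*(-1 + o)
(F(7)*(-24))*V(-3, 0) = ((7*(-1 + 7))*(-24))*7 = ((7*6)*(-24))*7 = (42*(-24))*7 = -1008*7 = -7056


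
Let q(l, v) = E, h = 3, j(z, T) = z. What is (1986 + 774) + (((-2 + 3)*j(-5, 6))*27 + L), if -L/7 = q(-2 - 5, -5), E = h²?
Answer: 2562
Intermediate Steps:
E = 9 (E = 3² = 9)
q(l, v) = 9
L = -63 (L = -7*9 = -63)
(1986 + 774) + (((-2 + 3)*j(-5, 6))*27 + L) = (1986 + 774) + (((-2 + 3)*(-5))*27 - 63) = 2760 + ((1*(-5))*27 - 63) = 2760 + (-5*27 - 63) = 2760 + (-135 - 63) = 2760 - 198 = 2562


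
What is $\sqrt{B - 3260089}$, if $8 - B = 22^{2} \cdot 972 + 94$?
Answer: $i \sqrt{3730623} \approx 1931.5 i$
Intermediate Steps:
$B = -470534$ ($B = 8 - \left(22^{2} \cdot 972 + 94\right) = 8 - \left(484 \cdot 972 + 94\right) = 8 - \left(470448 + 94\right) = 8 - 470542 = -470534$)
$\sqrt{B - 3260089} = \sqrt{-470534 - 3260089} = \sqrt{-3730623} = i \sqrt{3730623}$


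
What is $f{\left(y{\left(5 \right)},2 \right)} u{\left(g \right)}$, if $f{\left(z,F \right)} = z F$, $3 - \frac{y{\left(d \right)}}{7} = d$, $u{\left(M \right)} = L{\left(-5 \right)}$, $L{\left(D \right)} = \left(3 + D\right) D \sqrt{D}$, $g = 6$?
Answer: $- 280 i \sqrt{5} \approx - 626.1 i$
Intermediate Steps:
$L{\left(D \right)} = D^{\frac{3}{2}} \left(3 + D\right)$ ($L{\left(D \right)} = D \left(3 + D\right) \sqrt{D} = D^{\frac{3}{2}} \left(3 + D\right)$)
$u{\left(M \right)} = 10 i \sqrt{5}$ ($u{\left(M \right)} = \left(-5\right)^{\frac{3}{2}} \left(3 - 5\right) = - 5 i \sqrt{5} \left(-2\right) = 10 i \sqrt{5}$)
$y{\left(d \right)} = 21 - 7 d$
$f{\left(z,F \right)} = F z$
$f{\left(y{\left(5 \right)},2 \right)} u{\left(g \right)} = 2 \left(21 - 35\right) 10 i \sqrt{5} = 2 \left(-14\right) 10 i \sqrt{5} = - 28 \cdot 10 i \sqrt{5} = - 280 i \sqrt{5}$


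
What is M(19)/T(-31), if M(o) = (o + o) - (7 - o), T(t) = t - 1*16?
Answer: -50/47 ≈ -1.0638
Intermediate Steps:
T(t) = -16 + t (T(t) = t - 16 = -16 + t)
M(o) = -7 + 3*o (M(o) = 2*o + (-7 + o) = -7 + 3*o)
M(19)/T(-31) = (-7 + 3*19)/(-16 - 31) = (-7 + 57)/(-47) = 50*(-1/47) = -50/47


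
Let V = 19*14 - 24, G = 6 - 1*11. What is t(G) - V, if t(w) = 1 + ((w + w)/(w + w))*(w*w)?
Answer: -216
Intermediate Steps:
G = -5 (G = 6 - 11 = -5)
t(w) = 1 + w² (t(w) = 1 + ((2*w)/((2*w)))*w² = 1 + ((2*w)*(1/(2*w)))*w² = 1 + 1*w² = 1 + w²)
V = 242 (V = 266 - 24 = 242)
t(G) - V = (1 + (-5)²) - 1*242 = (1 + 25) - 242 = 26 - 242 = -216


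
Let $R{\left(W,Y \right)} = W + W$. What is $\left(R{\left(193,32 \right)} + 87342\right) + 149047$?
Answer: $236775$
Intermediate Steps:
$R{\left(W,Y \right)} = 2 W$
$\left(R{\left(193,32 \right)} + 87342\right) + 149047 = \left(2 \cdot 193 + 87342\right) + 149047 = \left(386 + 87342\right) + 149047 = 87728 + 149047 = 236775$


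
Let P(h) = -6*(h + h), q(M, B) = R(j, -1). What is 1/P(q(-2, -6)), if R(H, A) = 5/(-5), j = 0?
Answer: 1/12 ≈ 0.083333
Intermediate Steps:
R(H, A) = -1 (R(H, A) = 5*(-1/5) = -1)
q(M, B) = -1
P(h) = -12*h
1/P(q(-2, -6)) = 1/(-12*(-1)) = 1/12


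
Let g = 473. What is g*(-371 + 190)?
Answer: -85613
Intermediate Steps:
g*(-371 + 190) = 473*(-371 + 190) = 473*(-181) = -85613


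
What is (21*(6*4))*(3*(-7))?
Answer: -10584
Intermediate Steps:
(21*(6*4))*(3*(-7)) = (21*24)*(-21) = 504*(-21) = -10584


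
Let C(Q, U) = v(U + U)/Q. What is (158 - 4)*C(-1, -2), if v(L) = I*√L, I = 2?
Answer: -616*I ≈ -616.0*I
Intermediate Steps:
v(L) = 2*√L
C(Q, U) = 2*√2*√U/Q (C(Q, U) = (2*√(U + U))/Q = (2*√(2*U))/Q = (2*(√2*√U))/Q = (2*√2*√U)/Q = 2*√2*√U/Q)
(158 - 4)*C(-1, -2) = (158 - 4)*(2*√2*√(-2)/(-1)) = 154*(2*√2*(-1)*(I*√2)) = 154*(-4*I) = -616*I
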